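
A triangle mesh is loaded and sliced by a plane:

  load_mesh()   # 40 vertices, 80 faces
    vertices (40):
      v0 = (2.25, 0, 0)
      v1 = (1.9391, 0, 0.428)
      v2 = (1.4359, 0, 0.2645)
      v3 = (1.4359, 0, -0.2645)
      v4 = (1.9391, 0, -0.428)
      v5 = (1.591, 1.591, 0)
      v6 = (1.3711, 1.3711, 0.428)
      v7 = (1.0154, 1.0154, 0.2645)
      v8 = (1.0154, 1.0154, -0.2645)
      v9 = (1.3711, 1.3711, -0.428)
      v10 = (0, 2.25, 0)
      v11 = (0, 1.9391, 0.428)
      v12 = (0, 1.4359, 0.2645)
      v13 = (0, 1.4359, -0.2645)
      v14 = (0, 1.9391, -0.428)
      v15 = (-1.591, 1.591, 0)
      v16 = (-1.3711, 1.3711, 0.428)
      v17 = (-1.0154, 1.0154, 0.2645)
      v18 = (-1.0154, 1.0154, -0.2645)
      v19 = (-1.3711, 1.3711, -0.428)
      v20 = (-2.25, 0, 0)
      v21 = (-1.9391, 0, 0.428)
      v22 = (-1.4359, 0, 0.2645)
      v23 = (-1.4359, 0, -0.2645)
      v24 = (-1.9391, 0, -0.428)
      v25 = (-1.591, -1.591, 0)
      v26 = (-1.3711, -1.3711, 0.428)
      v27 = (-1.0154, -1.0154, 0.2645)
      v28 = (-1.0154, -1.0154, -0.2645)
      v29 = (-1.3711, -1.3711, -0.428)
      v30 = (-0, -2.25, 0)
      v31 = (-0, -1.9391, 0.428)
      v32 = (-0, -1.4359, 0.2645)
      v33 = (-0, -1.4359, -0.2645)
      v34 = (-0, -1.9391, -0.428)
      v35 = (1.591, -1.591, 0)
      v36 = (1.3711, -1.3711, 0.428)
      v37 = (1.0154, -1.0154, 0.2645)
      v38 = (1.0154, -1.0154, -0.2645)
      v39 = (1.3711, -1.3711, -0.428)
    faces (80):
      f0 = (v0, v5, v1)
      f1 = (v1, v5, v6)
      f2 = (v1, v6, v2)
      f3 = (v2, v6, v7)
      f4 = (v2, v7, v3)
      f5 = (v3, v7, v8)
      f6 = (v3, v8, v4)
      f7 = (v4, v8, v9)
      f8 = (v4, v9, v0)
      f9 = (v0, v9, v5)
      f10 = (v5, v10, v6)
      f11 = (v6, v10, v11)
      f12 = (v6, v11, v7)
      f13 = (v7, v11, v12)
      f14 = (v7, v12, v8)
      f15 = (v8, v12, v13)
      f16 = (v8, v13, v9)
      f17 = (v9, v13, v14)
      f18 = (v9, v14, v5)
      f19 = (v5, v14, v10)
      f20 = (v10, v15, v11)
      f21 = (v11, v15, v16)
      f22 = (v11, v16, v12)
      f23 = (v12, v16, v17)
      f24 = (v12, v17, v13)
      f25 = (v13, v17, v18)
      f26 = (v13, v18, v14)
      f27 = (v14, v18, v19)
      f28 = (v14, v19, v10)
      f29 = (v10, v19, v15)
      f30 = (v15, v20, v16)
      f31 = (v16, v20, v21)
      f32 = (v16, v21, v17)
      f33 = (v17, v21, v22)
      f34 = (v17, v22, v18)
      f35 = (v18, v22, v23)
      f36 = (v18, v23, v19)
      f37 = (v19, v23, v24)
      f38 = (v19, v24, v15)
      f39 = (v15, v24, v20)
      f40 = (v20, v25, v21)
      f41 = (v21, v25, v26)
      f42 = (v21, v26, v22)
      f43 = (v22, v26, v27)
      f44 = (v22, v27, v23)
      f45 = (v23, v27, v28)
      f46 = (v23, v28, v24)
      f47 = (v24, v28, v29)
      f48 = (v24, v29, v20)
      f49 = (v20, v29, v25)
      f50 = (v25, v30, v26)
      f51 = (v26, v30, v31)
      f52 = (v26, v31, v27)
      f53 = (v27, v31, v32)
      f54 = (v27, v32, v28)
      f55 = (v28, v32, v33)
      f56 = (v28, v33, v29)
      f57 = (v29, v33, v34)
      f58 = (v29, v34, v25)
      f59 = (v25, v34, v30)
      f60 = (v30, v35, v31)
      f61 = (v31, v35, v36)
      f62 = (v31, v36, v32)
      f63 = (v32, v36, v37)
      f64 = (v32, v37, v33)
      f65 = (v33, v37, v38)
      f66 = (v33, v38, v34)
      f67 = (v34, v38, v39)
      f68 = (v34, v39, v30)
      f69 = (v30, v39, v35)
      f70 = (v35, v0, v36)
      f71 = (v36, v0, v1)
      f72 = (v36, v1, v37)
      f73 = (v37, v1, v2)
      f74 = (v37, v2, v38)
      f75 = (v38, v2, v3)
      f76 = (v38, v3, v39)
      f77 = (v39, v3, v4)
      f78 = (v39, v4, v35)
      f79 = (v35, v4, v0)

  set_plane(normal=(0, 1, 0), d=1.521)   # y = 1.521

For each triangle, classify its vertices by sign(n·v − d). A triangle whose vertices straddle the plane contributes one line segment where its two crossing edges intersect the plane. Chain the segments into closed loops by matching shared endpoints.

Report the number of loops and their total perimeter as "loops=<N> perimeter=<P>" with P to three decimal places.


Straddling triangles (18 of 80):
  (v0,v5,v1) [-+-] → (1.61999, 1.521, 0)–(1.60632, 1.521, 0.0188309)  len=0.0233
  (v1,v5,v6) [-+-] → (1.60632, 1.521, 0.0188309)–(1.521, 1.521, 0.136244)  len=0.1451
  (v0,v9,v5) [--+] → (1.521, 1.521, -0.136244)–(1.61999, 1.521, 0)  len=0.1684
  (v5,v10,v6) [++-] → (1.13725, 1.521, 0.355003)–(1.521, 1.521, 0.136244)  len=0.4417
  (v6,v10,v11) [-++] → (1.13725, 1.521, 0.355003)–(1.00926, 1.521, 0.428)  len=0.1474
  (v6,v11,v7) [-+-] → (1.00926, 1.521, 0.428)–(0.459607, 1.521, 0.353994)  len=0.5546
  (v7,v11,v12) [-+-] → (0.459607, 1.521, 0.353994)–(0, 1.521, 0.292151)  len=0.4637
  (v9,v13,v14) [--+] → (0, 1.521, -0.292151)–(1.00926, 1.521, -0.428)  len=1.0184
  (v9,v14,v5) [-++] → (1.00926, 1.521, -0.428)–(1.521, 1.521, -0.136244)  len=0.5891
  (v11,v15,v16) [++-] → (-1.521, 1.521, 0.136244)–(-1.00926, 1.521, 0.428)  len=0.5891
  (v11,v16,v12) [+--] → (-1.00926, 1.521, 0.428)–(0, 1.521, 0.292151)  len=1.0184
  (v13,v18,v14) [--+] → (-0.459607, 1.521, -0.353994)–(0, 1.521, -0.292151)  len=0.4637
  (v14,v18,v19) [+--] → (-0.459607, 1.521, -0.353994)–(-1.00926, 1.521, -0.428)  len=0.5546
  (v14,v19,v10) [+-+] → (-1.00926, 1.521, -0.428)–(-1.13725, 1.521, -0.355003)  len=0.1474
  (v10,v19,v15) [+-+] → (-1.13725, 1.521, -0.355003)–(-1.521, 1.521, -0.136244)  len=0.4417
  (v15,v20,v16) [+--] → (-1.61999, 1.521, 0)–(-1.521, 1.521, 0.136244)  len=0.1684
  (v19,v24,v15) [--+] → (-1.60632, 1.521, -0.0188309)–(-1.521, 1.521, -0.136244)  len=0.1451
  (v15,v24,v20) [+--] → (-1.60632, 1.521, -0.0188309)–(-1.61999, 1.521, 0)  len=0.0233

Chained into 1 loop(s):
  loop 1: 18 segments, perimeter = 7.1034
Total perimeter = 7.103

loops=1 perimeter=7.103


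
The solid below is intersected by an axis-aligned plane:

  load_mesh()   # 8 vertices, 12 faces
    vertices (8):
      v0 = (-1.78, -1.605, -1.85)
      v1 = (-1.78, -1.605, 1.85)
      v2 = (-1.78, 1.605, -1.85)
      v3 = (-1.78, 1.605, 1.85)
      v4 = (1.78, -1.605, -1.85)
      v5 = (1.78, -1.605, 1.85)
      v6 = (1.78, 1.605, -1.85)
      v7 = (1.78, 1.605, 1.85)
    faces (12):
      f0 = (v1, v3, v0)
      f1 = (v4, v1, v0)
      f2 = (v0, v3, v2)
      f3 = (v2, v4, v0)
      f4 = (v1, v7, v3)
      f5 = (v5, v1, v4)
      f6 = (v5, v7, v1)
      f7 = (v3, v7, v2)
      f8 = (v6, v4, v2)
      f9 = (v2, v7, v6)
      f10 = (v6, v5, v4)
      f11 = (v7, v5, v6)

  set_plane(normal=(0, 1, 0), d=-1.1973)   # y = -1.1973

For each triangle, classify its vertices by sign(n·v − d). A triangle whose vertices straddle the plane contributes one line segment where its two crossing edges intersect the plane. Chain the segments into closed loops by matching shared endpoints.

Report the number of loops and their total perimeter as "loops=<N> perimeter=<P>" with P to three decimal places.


Straddling triangles (8 of 12):
  (v1,v3,v0) [-+-] → (-1.78, -1.1973, 1.85)–(-1.78, -1.1973, -1.38007)  len=3.2301
  (v0,v3,v2) [-++] → (-1.78, -1.1973, -1.38007)–(-1.78, -1.1973, -1.85)  len=0.4699
  (v2,v4,v0) [+--] → (1.32785, -1.1973, -1.85)–(-1.78, -1.1973, -1.85)  len=3.1078
  (v1,v7,v3) [-++] → (-1.32785, -1.1973, 1.85)–(-1.78, -1.1973, 1.85)  len=0.4522
  (v5,v7,v1) [-+-] → (1.78, -1.1973, 1.85)–(-1.32785, -1.1973, 1.85)  len=3.1078
  (v6,v4,v2) [+-+] → (1.78, -1.1973, -1.85)–(1.32785, -1.1973, -1.85)  len=0.4522
  (v6,v5,v4) [+--] → (1.78, -1.1973, 1.38007)–(1.78, -1.1973, -1.85)  len=3.2301
  (v7,v5,v6) [+-+] → (1.78, -1.1973, 1.85)–(1.78, -1.1973, 1.38007)  len=0.4699

Chained into 1 loop(s):
  loop 1: 8 segments, perimeter = 14.5200
Total perimeter = 14.520

loops=1 perimeter=14.520


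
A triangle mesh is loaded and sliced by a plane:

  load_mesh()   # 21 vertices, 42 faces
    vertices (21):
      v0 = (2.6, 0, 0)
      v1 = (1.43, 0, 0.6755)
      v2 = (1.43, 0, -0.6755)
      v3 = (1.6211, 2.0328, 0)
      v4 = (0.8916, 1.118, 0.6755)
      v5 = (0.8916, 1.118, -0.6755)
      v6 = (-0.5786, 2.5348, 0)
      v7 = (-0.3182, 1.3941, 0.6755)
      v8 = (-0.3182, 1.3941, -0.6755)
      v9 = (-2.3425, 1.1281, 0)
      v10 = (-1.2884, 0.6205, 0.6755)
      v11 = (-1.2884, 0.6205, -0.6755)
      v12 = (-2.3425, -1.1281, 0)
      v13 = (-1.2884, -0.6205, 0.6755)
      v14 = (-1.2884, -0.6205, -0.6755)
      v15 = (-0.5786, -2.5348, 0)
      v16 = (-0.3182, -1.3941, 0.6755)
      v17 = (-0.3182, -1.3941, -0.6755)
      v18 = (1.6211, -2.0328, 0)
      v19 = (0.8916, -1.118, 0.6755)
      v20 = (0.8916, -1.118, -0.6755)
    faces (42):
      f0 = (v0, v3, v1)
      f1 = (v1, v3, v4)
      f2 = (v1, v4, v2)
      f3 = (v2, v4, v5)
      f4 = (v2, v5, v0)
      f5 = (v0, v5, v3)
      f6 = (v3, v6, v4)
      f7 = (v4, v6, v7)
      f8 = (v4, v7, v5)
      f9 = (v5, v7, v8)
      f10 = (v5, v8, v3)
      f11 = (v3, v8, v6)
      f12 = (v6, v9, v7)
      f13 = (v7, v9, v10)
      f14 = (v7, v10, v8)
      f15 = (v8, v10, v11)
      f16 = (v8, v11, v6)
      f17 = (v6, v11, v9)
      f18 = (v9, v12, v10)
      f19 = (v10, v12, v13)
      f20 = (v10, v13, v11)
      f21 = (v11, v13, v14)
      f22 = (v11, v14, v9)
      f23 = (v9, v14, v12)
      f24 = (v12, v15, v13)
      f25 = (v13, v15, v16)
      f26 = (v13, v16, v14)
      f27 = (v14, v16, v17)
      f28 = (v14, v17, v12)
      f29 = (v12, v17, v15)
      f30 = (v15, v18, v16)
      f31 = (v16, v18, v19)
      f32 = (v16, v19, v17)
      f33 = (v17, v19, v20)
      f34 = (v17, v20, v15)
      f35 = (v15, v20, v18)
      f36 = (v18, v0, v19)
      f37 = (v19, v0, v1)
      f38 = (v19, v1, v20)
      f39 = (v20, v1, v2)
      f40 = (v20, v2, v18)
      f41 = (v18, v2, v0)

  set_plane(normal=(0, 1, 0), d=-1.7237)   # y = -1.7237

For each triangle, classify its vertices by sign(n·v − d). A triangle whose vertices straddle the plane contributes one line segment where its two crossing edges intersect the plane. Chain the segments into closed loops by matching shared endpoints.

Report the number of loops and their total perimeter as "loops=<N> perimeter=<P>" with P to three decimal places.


Straddling triangles (10 of 42):
  (v12,v15,v13) [+-+] → (-1.59566, -1.7237, 0)–(-0.879346, -1.7237, 0.286213)  len=0.7714
  (v13,v15,v16) [+-+] → (-0.879346, -1.7237, 0.286213)–(-0.393441, -1.7237, 0.480317)  len=0.5232
  (v12,v17,v15) [++-] → (-0.393441, -1.7237, -0.480317)–(-1.59566, -1.7237, 0)  len=1.2946
  (v15,v18,v16) [--+] → (0.682572, -1.7237, 0.326909)–(-0.393441, -1.7237, 0.480317)  len=1.0869
  (v16,v18,v19) [+-+] → (0.682572, -1.7237, 0.326909)–(1.37461, -1.7237, 0.228243)  len=0.6990
  (v17,v20,v15) [++-] → (0.263071, -1.7237, -0.386715)–(-0.393441, -1.7237, -0.480317)  len=0.6632
  (v15,v20,v18) [-+-] → (0.263071, -1.7237, -0.386715)–(1.37461, -1.7237, -0.228243)  len=1.1228
  (v18,v0,v19) [-++] → (1.76995, -1.7237, 0)–(1.37461, -1.7237, 0.228243)  len=0.4565
  (v20,v2,v18) [++-] → (1.59204, -1.7237, -0.102714)–(1.37461, -1.7237, -0.228243)  len=0.2511
  (v18,v2,v0) [-++] → (1.59204, -1.7237, -0.102714)–(1.76995, -1.7237, 0)  len=0.2054

Chained into 1 loop(s):
  loop 1: 10 segments, perimeter = 7.0741
Total perimeter = 7.074

loops=1 perimeter=7.074


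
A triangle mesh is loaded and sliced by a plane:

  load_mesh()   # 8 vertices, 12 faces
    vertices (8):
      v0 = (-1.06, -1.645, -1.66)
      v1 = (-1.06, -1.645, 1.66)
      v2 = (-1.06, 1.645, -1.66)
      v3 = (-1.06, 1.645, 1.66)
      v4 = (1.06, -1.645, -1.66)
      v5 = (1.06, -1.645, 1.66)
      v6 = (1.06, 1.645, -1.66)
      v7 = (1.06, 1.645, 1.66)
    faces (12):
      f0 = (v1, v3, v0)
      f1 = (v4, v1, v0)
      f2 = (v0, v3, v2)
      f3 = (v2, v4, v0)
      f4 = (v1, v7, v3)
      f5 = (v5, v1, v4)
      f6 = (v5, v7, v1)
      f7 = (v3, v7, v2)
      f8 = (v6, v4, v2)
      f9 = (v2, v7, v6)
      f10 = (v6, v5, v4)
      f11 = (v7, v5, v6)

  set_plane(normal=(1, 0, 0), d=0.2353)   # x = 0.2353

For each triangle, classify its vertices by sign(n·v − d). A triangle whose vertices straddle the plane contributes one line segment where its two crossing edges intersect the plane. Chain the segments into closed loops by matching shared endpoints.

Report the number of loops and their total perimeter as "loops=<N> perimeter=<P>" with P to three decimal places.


loops=1 perimeter=13.220

Straddling triangles (8 of 12):
  (v4,v1,v0) [+--] → (0.2353, -1.645, -0.368489)–(0.2353, -1.645, -1.66)  len=1.2915
  (v2,v4,v0) [-+-] → (0.2353, -0.365159, -1.66)–(0.2353, -1.645, -1.66)  len=1.2798
  (v1,v7,v3) [-+-] → (0.2353, 0.365159, 1.66)–(0.2353, 1.645, 1.66)  len=1.2798
  (v5,v1,v4) [+-+] → (0.2353, -1.645, 1.66)–(0.2353, -1.645, -0.368489)  len=2.0285
  (v5,v7,v1) [++-] → (0.2353, 0.365159, 1.66)–(0.2353, -1.645, 1.66)  len=2.0102
  (v3,v7,v2) [-+-] → (0.2353, 1.645, 1.66)–(0.2353, 1.645, 0.368489)  len=1.2915
  (v6,v4,v2) [++-] → (0.2353, -0.365159, -1.66)–(0.2353, 1.645, -1.66)  len=2.0102
  (v2,v7,v6) [-++] → (0.2353, 1.645, 0.368489)–(0.2353, 1.645, -1.66)  len=2.0285

Chained into 1 loop(s):
  loop 1: 8 segments, perimeter = 13.2200
Total perimeter = 13.220


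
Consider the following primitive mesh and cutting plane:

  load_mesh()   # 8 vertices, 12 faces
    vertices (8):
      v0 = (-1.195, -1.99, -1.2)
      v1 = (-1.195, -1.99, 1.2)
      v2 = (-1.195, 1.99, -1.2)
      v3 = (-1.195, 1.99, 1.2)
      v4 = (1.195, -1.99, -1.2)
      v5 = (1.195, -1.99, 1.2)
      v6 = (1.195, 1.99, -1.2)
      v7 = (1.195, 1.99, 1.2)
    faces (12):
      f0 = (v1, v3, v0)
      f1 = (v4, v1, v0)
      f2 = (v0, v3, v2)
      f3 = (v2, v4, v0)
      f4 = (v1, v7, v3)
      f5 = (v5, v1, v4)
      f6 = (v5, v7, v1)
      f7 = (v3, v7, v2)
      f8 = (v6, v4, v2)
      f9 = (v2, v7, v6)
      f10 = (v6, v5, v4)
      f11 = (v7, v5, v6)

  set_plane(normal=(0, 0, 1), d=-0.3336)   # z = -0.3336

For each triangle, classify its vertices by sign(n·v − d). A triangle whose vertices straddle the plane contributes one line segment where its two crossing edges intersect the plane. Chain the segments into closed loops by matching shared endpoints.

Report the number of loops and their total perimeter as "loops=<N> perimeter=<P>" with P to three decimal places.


loops=1 perimeter=12.740

Straddling triangles (8 of 12):
  (v1,v3,v0) [++-] → (-1.195, -0.55322, -0.3336)–(-1.195, -1.99, -0.3336)  len=1.4368
  (v4,v1,v0) [-+-] → (0.33221, -1.99, -0.3336)–(-1.195, -1.99, -0.3336)  len=1.5272
  (v0,v3,v2) [-+-] → (-1.195, -0.55322, -0.3336)–(-1.195, 1.99, -0.3336)  len=2.5432
  (v5,v1,v4) [++-] → (0.33221, -1.99, -0.3336)–(1.195, -1.99, -0.3336)  len=0.8628
  (v3,v7,v2) [++-] → (-0.33221, 1.99, -0.3336)–(-1.195, 1.99, -0.3336)  len=0.8628
  (v2,v7,v6) [-+-] → (-0.33221, 1.99, -0.3336)–(1.195, 1.99, -0.3336)  len=1.5272
  (v6,v5,v4) [-+-] → (1.195, 0.55322, -0.3336)–(1.195, -1.99, -0.3336)  len=2.5432
  (v7,v5,v6) [++-] → (1.195, 0.55322, -0.3336)–(1.195, 1.99, -0.3336)  len=1.4368

Chained into 1 loop(s):
  loop 1: 8 segments, perimeter = 12.7400
Total perimeter = 12.740


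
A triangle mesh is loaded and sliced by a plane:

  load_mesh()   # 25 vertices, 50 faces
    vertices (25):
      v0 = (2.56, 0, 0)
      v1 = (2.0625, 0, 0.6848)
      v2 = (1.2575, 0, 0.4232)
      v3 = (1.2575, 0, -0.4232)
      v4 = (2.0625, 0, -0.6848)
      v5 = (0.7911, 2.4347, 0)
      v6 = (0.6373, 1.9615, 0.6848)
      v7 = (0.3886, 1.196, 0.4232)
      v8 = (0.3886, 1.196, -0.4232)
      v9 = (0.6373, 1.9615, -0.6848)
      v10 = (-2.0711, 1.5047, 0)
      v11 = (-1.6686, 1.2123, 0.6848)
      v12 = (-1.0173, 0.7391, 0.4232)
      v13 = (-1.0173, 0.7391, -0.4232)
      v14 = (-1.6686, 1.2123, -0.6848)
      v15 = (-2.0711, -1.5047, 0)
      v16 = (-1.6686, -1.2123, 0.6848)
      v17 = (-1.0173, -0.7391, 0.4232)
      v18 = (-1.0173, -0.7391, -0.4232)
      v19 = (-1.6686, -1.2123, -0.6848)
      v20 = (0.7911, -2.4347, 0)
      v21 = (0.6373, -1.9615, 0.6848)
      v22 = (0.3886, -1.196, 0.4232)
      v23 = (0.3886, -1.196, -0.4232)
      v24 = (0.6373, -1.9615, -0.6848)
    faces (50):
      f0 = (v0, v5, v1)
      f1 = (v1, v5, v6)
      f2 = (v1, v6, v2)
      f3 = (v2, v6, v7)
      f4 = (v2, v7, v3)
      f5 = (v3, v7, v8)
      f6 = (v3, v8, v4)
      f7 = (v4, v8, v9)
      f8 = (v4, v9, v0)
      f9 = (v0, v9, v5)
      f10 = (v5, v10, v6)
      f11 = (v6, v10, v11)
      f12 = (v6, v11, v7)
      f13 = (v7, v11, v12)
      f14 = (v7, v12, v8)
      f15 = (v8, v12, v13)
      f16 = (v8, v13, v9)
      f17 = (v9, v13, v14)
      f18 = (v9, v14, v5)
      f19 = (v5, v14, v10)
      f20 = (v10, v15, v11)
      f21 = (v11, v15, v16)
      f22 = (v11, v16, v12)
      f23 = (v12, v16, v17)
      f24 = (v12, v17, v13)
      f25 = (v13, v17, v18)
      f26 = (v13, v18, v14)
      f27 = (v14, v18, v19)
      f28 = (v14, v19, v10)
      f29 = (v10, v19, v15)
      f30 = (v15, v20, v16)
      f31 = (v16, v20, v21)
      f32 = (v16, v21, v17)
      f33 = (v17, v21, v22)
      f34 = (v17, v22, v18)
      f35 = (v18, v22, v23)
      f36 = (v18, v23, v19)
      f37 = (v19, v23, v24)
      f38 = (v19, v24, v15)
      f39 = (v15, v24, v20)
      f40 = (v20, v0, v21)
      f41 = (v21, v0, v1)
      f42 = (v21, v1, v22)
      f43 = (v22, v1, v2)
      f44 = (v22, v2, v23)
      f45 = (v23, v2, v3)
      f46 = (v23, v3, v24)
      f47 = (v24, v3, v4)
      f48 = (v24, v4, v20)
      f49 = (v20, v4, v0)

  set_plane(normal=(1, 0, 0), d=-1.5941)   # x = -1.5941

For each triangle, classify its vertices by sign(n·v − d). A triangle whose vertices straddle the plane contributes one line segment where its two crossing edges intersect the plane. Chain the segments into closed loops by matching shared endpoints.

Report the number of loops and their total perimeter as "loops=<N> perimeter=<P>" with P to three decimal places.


Straddling triangles (18 of 50):
  (v5,v10,v6) [+-+] → (-1.5941, 1.65969, 0)–(-1.5941, 1.58515, 0.120606)  len=0.1418
  (v6,v10,v11) [+--] → (-1.5941, 1.58515, 0.120606)–(-1.5941, 1.23651, 0.6848)  len=0.6632
  (v6,v11,v7) [+-+] → (-1.5941, 1.23651, 0.6848)–(-1.5941, 1.21171, 0.675326)  len=0.0265
  (v7,v11,v12) [+-+] → (-1.5941, 1.21171, 0.675326)–(-1.5941, 1.15817, 0.654876)  len=0.0573
  (v9,v13,v14) [++-] → (-1.5941, 1.15817, -0.654876)–(-1.5941, 1.23651, -0.6848)  len=0.0839
  (v9,v14,v5) [+-+] → (-1.5941, 1.23651, -0.6848)–(-1.5941, 1.24932, -0.664059)  len=0.0244
  (v5,v14,v10) [+--] → (-1.5941, 1.24932, -0.664059)–(-1.5941, 1.65969, 0)  len=0.7806
  (v11,v16,v12) [--+] → (-1.5941, -0.989086, 0.654876)–(-1.5941, 1.15817, 0.654876)  len=2.1473
  (v12,v16,v17) [+-+] → (-1.5941, -0.989086, 0.654876)–(-1.5941, -1.15817, 0.654876)  len=0.1691
  (v13,v18,v14) [++-] → (-1.5941, 0.989086, -0.654876)–(-1.5941, 1.15817, -0.654876)  len=0.1691
  (v14,v18,v19) [-+-] → (-1.5941, 0.989086, -0.654876)–(-1.5941, -1.15817, -0.654876)  len=2.1473
  (v15,v20,v16) [-+-] → (-1.5941, -1.65969, 0)–(-1.5941, -1.24932, 0.664059)  len=0.7806
  (v16,v20,v21) [-++] → (-1.5941, -1.24932, 0.664059)–(-1.5941, -1.23651, 0.6848)  len=0.0244
  (v16,v21,v17) [-++] → (-1.5941, -1.23651, 0.6848)–(-1.5941, -1.15817, 0.654876)  len=0.0839
  (v18,v23,v19) [++-] → (-1.5941, -1.21171, -0.675326)–(-1.5941, -1.15817, -0.654876)  len=0.0573
  (v19,v23,v24) [-++] → (-1.5941, -1.21171, -0.675326)–(-1.5941, -1.23651, -0.6848)  len=0.0265
  (v19,v24,v15) [-+-] → (-1.5941, -1.23651, -0.6848)–(-1.5941, -1.58515, -0.120606)  len=0.6632
  (v15,v24,v20) [-++] → (-1.5941, -1.58515, -0.120606)–(-1.5941, -1.65969, 0)  len=0.1418

Chained into 1 loop(s):
  loop 1: 18 segments, perimeter = 8.1881
Total perimeter = 8.188

loops=1 perimeter=8.188


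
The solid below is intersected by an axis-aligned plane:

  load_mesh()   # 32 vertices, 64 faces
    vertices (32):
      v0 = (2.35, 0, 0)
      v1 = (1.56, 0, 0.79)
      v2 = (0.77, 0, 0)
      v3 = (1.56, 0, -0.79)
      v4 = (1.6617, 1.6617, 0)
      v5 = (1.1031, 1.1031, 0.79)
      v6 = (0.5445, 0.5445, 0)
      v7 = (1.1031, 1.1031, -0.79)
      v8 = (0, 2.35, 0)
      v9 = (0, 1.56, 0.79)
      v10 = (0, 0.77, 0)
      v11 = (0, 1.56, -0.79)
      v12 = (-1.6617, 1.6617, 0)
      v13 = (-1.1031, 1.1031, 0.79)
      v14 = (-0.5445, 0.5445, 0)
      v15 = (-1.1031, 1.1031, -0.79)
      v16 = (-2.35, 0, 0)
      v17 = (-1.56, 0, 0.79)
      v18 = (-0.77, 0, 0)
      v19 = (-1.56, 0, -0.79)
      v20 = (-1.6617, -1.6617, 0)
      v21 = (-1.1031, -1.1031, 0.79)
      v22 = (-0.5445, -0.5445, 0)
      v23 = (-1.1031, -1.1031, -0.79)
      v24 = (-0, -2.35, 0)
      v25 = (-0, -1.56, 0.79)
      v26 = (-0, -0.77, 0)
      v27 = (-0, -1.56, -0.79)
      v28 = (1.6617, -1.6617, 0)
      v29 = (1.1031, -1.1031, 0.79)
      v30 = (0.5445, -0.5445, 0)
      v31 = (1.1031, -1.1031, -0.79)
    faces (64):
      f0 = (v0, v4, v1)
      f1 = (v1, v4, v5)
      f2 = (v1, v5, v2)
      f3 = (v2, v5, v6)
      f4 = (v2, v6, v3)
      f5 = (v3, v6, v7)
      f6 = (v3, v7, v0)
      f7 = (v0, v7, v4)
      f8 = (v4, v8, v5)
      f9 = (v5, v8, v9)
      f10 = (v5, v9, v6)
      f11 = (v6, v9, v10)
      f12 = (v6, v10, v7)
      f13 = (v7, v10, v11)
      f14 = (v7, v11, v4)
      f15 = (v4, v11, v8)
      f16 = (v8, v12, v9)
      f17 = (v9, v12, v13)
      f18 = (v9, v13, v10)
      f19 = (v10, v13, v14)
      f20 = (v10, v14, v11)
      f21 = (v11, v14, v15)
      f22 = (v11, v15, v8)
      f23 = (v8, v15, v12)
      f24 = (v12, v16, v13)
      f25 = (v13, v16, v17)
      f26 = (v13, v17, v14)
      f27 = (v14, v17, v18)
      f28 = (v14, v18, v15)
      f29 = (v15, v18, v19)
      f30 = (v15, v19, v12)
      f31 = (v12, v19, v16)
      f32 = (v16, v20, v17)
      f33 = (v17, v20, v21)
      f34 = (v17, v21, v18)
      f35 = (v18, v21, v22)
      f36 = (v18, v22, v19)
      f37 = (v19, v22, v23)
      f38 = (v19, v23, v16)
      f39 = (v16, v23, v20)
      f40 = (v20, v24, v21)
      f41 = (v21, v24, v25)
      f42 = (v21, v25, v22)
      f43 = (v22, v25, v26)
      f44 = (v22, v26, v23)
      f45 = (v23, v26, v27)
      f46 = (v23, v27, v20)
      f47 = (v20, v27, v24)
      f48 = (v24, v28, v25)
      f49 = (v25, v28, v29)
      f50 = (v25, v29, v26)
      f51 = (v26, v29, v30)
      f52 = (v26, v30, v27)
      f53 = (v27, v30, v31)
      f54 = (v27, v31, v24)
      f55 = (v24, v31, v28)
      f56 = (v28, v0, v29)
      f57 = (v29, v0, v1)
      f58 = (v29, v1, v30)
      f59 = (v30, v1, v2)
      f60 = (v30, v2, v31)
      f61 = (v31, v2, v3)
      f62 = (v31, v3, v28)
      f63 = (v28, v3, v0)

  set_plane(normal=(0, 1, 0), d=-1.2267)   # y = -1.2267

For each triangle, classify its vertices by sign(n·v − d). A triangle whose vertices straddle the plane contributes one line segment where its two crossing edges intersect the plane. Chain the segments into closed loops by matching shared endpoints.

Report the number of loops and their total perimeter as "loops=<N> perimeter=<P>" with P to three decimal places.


loops=1 perimeter=8.791

Straddling triangles (18 of 64):
  (v16,v20,v17) [+-+] → (-1.84188, -1.2267, 0)–(-1.63508, -1.2267, 0.206806)  len=0.2925
  (v17,v20,v21) [+-+] → (-1.63508, -1.2267, 0.206806)–(-1.2267, -1.2267, 0.615199)  len=0.5775
  (v16,v23,v20) [++-] → (-1.2267, -1.2267, -0.615199)–(-1.84188, -1.2267, 0)  len=0.8700
  (v20,v24,v21) [--+] → (-0.993754, -1.2267, 0.711691)–(-1.2267, -1.2267, 0.615199)  len=0.2521
  (v21,v24,v25) [+--] → (-0.993754, -1.2267, 0.711691)–(-0.804691, -1.2267, 0.79)  len=0.2046
  (v21,v25,v22) [+-+] → (-0.804691, -1.2267, 0.79)–(-0.178712, -1.2267, 0.530712)  len=0.6776
  (v22,v25,v26) [+-+] → (-0.178712, -1.2267, 0.530712)–(0, -1.2267, 0.4567)  len=0.1934
  (v23,v26,v27) [++-] → (0, -1.2267, -0.4567)–(-0.804691, -1.2267, -0.79)  len=0.8710
  (v23,v27,v20) [+--] → (-0.804691, -1.2267, -0.79)–(-1.2267, -1.2267, -0.615199)  len=0.4568
  (v25,v28,v29) [--+] → (1.2267, -1.2267, 0.615199)–(0.804691, -1.2267, 0.79)  len=0.4568
  (v25,v29,v26) [-++] → (0.804691, -1.2267, 0.79)–(0, -1.2267, 0.4567)  len=0.8710
  (v26,v30,v27) [++-] → (0.178712, -1.2267, -0.530712)–(0, -1.2267, -0.4567)  len=0.1934
  (v27,v30,v31) [-++] → (0.178712, -1.2267, -0.530712)–(0.804691, -1.2267, -0.79)  len=0.6776
  (v27,v31,v24) [-+-] → (0.804691, -1.2267, -0.79)–(0.993754, -1.2267, -0.711691)  len=0.2046
  (v24,v31,v28) [-+-] → (0.993754, -1.2267, -0.711691)–(1.2267, -1.2267, -0.615199)  len=0.2521
  (v28,v0,v29) [-++] → (1.84188, -1.2267, 0)–(1.2267, -1.2267, 0.615199)  len=0.8700
  (v31,v3,v28) [++-] → (1.63508, -1.2267, -0.206806)–(1.2267, -1.2267, -0.615199)  len=0.5775
  (v28,v3,v0) [-++] → (1.63508, -1.2267, -0.206806)–(1.84188, -1.2267, 0)  len=0.2925

Chained into 1 loop(s):
  loop 1: 18 segments, perimeter = 8.7911
Total perimeter = 8.791


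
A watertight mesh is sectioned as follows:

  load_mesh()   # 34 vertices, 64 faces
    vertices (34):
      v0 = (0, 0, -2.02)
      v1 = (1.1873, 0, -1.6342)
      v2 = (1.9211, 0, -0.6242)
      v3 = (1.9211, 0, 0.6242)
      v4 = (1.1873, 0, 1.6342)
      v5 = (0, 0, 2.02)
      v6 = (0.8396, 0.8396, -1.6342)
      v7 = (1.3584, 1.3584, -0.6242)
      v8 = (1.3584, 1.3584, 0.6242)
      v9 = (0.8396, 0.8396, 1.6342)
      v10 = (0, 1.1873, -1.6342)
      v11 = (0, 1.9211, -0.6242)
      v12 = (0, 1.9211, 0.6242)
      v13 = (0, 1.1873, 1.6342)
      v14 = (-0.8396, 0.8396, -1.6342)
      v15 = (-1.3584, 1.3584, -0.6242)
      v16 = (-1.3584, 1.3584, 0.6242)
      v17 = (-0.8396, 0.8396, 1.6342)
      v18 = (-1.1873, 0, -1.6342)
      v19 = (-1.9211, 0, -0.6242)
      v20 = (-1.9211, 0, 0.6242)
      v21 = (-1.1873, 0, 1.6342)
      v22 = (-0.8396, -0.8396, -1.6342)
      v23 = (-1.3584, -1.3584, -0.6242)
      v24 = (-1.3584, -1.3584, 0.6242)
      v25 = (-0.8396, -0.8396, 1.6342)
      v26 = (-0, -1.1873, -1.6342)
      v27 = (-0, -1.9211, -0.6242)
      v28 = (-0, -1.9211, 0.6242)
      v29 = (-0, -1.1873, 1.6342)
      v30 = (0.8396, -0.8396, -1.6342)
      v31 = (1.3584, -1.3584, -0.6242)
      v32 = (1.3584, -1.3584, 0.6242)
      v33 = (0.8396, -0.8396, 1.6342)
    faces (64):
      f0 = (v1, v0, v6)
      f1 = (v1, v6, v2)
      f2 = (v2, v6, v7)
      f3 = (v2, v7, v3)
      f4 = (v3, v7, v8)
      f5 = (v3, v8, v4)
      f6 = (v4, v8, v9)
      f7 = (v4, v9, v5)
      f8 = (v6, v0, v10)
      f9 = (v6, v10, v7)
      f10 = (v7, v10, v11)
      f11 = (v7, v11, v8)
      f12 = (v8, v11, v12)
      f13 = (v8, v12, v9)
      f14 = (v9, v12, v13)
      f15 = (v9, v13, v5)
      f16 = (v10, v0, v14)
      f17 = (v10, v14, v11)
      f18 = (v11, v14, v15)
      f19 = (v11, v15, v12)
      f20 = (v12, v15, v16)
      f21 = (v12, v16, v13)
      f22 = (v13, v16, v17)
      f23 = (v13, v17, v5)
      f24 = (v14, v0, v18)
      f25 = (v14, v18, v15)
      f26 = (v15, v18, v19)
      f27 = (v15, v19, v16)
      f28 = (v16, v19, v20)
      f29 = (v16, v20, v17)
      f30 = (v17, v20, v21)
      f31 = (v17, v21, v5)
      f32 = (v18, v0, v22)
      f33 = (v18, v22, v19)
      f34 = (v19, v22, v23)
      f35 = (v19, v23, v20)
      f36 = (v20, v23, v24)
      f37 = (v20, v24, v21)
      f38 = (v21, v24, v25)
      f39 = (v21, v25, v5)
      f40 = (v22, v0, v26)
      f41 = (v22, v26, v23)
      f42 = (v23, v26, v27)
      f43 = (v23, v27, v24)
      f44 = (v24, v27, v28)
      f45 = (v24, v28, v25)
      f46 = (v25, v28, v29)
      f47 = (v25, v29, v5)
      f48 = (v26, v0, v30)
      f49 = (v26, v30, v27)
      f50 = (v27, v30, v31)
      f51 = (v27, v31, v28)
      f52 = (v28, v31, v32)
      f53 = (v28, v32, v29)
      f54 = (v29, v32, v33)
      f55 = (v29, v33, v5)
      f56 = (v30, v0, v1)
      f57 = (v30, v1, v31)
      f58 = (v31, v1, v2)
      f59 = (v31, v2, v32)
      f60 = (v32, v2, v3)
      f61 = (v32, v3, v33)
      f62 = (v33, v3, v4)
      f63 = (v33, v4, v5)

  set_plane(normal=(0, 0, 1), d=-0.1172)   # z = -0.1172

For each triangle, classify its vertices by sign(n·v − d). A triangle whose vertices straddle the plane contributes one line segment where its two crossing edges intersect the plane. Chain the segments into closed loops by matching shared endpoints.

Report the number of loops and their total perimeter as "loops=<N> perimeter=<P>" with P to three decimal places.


Straddling triangles (16 of 64):
  (v2,v7,v3) [--+] → (1.58692, 0.806727, -0.1172)–(1.9211, 0, -0.1172)  len=0.8732
  (v3,v7,v8) [+-+] → (1.58692, 0.806727, -0.1172)–(1.3584, 1.3584, -0.1172)  len=0.5971
  (v7,v11,v8) [--+] → (0.551673, 1.69258, -0.1172)–(1.3584, 1.3584, -0.1172)  len=0.8732
  (v8,v11,v12) [+-+] → (0.551673, 1.69258, -0.1172)–(0, 1.9211, -0.1172)  len=0.5971
  (v11,v15,v12) [--+] → (-0.806727, 1.58692, -0.1172)–(0, 1.9211, -0.1172)  len=0.8732
  (v12,v15,v16) [+-+] → (-0.806727, 1.58692, -0.1172)–(-1.3584, 1.3584, -0.1172)  len=0.5971
  (v15,v19,v16) [--+] → (-1.69258, 0.551673, -0.1172)–(-1.3584, 1.3584, -0.1172)  len=0.8732
  (v16,v19,v20) [+-+] → (-1.69258, 0.551673, -0.1172)–(-1.9211, 0, -0.1172)  len=0.5971
  (v19,v23,v20) [--+] → (-1.58692, -0.806727, -0.1172)–(-1.9211, 0, -0.1172)  len=0.8732
  (v20,v23,v24) [+-+] → (-1.58692, -0.806727, -0.1172)–(-1.3584, -1.3584, -0.1172)  len=0.5971
  (v23,v27,v24) [--+] → (-0.551673, -1.69258, -0.1172)–(-1.3584, -1.3584, -0.1172)  len=0.8732
  (v24,v27,v28) [+-+] → (-0.551673, -1.69258, -0.1172)–(0, -1.9211, -0.1172)  len=0.5971
  (v27,v31,v28) [--+] → (0.806727, -1.58692, -0.1172)–(0, -1.9211, -0.1172)  len=0.8732
  (v28,v31,v32) [+-+] → (0.806727, -1.58692, -0.1172)–(1.3584, -1.3584, -0.1172)  len=0.5971
  (v31,v2,v32) [--+] → (1.69258, -0.551673, -0.1172)–(1.3584, -1.3584, -0.1172)  len=0.8732
  (v32,v2,v3) [+-+] → (1.69258, -0.551673, -0.1172)–(1.9211, 0, -0.1172)  len=0.5971

Chained into 1 loop(s):
  loop 1: 16 segments, perimeter = 11.7627
Total perimeter = 11.763

loops=1 perimeter=11.763


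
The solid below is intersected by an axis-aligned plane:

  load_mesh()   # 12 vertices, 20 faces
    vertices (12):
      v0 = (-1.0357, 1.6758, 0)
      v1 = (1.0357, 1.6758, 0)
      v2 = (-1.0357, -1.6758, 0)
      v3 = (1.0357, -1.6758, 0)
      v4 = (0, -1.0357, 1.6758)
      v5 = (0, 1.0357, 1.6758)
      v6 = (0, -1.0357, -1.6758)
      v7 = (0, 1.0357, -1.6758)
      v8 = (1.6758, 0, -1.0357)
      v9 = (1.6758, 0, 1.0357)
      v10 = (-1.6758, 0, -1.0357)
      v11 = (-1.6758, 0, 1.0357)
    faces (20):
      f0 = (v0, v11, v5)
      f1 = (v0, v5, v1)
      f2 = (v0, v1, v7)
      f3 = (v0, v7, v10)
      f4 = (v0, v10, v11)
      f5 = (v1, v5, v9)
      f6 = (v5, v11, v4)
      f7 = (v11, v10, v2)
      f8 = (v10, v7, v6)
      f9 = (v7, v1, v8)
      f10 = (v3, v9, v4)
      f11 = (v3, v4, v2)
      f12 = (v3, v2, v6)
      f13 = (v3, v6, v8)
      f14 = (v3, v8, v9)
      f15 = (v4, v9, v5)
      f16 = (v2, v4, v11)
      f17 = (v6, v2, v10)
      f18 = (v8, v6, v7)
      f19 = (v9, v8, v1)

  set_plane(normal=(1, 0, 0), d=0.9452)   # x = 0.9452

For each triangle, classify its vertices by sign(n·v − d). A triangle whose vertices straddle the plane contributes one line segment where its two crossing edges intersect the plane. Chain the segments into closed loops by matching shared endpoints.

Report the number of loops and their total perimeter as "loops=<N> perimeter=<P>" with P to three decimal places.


loops=1 perimeter=9.042

Straddling triangles (10 of 20):
  (v0,v5,v1) [--+] → (0.9452, 1.61987, 0.146432)–(0.9452, 1.6758, 0)  len=0.1568
  (v0,v1,v7) [-+-] → (0.9452, 1.6758, 0)–(0.9452, 1.61987, -0.146432)  len=0.1568
  (v1,v5,v9) [+-+] → (0.9452, 1.61987, 0.146432)–(0.9452, 0.451535, 1.31476)  len=1.6523
  (v7,v1,v8) [-++] → (0.9452, 1.61987, -0.146432)–(0.9452, 0.451535, -1.31476)  len=1.6523
  (v3,v9,v4) [++-] → (0.9452, -0.451535, 1.31476)–(0.9452, -1.61987, 0.146432)  len=1.6523
  (v3,v4,v2) [+--] → (0.9452, -1.61987, 0.146432)–(0.9452, -1.6758, 0)  len=0.1568
  (v3,v2,v6) [+--] → (0.9452, -1.6758, 0)–(0.9452, -1.61987, -0.146432)  len=0.1568
  (v3,v6,v8) [+-+] → (0.9452, -1.61987, -0.146432)–(0.9452, -0.451535, -1.31476)  len=1.6523
  (v4,v9,v5) [-+-] → (0.9452, -0.451535, 1.31476)–(0.9452, 0.451535, 1.31476)  len=0.9031
  (v8,v6,v7) [+--] → (0.9452, -0.451535, -1.31476)–(0.9452, 0.451535, -1.31476)  len=0.9031

Chained into 1 loop(s):
  loop 1: 10 segments, perimeter = 9.0422
Total perimeter = 9.042


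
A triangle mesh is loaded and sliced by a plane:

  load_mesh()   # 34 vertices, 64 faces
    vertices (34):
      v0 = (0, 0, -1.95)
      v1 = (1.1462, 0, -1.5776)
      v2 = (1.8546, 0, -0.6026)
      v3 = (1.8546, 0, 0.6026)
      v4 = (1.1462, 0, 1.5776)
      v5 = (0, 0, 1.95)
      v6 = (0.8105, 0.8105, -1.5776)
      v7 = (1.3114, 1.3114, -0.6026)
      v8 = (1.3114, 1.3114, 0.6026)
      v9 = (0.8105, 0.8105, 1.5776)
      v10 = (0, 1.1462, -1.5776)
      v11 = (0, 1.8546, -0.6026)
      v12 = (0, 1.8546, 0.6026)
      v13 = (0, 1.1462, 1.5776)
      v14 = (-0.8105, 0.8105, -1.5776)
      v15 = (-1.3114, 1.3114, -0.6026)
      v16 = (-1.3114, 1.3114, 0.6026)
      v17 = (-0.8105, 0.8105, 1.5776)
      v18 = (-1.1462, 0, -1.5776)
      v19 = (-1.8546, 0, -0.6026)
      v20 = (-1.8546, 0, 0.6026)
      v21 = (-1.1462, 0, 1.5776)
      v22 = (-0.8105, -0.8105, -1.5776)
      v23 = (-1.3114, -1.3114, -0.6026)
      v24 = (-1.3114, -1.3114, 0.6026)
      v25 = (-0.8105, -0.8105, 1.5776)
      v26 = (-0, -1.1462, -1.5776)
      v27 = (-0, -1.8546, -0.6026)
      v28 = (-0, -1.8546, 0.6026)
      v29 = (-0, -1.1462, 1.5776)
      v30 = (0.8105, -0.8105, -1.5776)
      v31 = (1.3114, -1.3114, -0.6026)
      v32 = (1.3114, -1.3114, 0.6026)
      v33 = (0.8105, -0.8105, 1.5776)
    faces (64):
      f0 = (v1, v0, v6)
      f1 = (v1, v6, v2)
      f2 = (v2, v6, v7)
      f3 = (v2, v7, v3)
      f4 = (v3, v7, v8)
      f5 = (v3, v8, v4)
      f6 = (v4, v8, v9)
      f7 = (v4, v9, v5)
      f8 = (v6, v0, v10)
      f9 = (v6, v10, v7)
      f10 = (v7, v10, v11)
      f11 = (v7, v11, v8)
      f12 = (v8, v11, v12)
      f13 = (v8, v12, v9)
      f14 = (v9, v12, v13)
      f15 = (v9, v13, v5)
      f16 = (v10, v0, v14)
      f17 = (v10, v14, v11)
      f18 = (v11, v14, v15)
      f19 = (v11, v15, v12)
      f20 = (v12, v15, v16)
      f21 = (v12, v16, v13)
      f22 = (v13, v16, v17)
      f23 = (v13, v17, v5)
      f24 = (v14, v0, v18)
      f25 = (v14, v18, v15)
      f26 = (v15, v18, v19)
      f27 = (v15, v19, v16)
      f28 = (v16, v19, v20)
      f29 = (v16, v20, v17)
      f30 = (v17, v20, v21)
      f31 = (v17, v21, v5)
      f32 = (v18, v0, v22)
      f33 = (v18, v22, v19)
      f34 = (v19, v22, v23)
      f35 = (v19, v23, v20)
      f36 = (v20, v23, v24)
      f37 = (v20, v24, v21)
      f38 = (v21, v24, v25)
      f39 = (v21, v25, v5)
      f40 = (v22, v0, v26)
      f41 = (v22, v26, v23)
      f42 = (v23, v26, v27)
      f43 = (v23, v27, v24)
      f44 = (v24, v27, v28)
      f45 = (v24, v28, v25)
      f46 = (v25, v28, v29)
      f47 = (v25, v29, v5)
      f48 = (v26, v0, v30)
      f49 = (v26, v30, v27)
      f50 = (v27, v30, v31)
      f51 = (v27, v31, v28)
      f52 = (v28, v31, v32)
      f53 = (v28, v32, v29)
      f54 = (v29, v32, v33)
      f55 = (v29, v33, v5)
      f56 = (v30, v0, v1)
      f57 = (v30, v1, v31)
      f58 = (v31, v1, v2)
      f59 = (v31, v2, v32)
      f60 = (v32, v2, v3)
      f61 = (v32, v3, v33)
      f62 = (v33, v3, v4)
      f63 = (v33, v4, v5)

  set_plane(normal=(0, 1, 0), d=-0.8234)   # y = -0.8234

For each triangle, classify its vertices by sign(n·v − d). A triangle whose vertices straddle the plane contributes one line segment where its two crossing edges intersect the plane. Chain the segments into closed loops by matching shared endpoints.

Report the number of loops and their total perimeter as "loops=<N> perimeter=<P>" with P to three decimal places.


loops=1 perimeter=10.455

Straddling triangles (20 of 64):
  (v19,v22,v23) [++-] → (-0.8234, -0.8234, -1.55249)–(-1.51354, -0.8234, -0.6026)  len=1.1741
  (v19,v23,v20) [+-+] → (-1.51354, -0.8234, -0.6026)–(-1.51354, -0.8234, -0.154119)  len=0.4485
  (v20,v23,v24) [+--] → (-1.51354, -0.8234, -0.154119)–(-1.51354, -0.8234, 0.6026)  len=0.7567
  (v20,v24,v21) [+-+] → (-1.51354, -0.8234, 0.6026)–(-1.24993, -0.8234, 0.965418)  len=0.4485
  (v21,v24,v25) [+-+] → (-1.24993, -0.8234, 0.965418)–(-0.8234, -0.8234, 1.55249)  len=0.7257
  (v22,v0,v26) [++-] → (0, -0.8234, -1.68248)–(-0.779355, -0.8234, -1.5776)  len=0.7864
  (v22,v26,v23) [+--] → (-0.779355, -0.8234, -1.5776)–(-0.8234, -0.8234, -1.55249)  len=0.0507
  (v24,v28,v25) [--+] → (-0.800486, -0.8234, 1.56555)–(-0.8234, -0.8234, 1.55249)  len=0.0264
  (v25,v28,v29) [+--] → (-0.800486, -0.8234, 1.56555)–(-0.779355, -0.8234, 1.5776)  len=0.0243
  (v25,v29,v5) [+-+] → (-0.779355, -0.8234, 1.5776)–(0, -0.8234, 1.68248)  len=0.7864
  (v26,v0,v30) [-++] → (0, -0.8234, -1.68248)–(0.779355, -0.8234, -1.5776)  len=0.7864
  (v26,v30,v27) [-+-] → (0.779355, -0.8234, -1.5776)–(0.800486, -0.8234, -1.56555)  len=0.0243
  (v27,v30,v31) [-+-] → (0.800486, -0.8234, -1.56555)–(0.8234, -0.8234, -1.55249)  len=0.0264
  (v29,v32,v33) [--+] → (0.8234, -0.8234, 1.55249)–(0.779355, -0.8234, 1.5776)  len=0.0507
  (v29,v33,v5) [-++] → (0.779355, -0.8234, 1.5776)–(0, -0.8234, 1.68248)  len=0.7864
  (v30,v1,v31) [++-] → (1.24993, -0.8234, -0.965418)–(0.8234, -0.8234, -1.55249)  len=0.7257
  (v31,v1,v2) [-++] → (1.24993, -0.8234, -0.965418)–(1.51354, -0.8234, -0.6026)  len=0.4485
  (v31,v2,v32) [-+-] → (1.51354, -0.8234, -0.6026)–(1.51354, -0.8234, 0.154119)  len=0.7567
  (v32,v2,v3) [-++] → (1.51354, -0.8234, 0.154119)–(1.51354, -0.8234, 0.6026)  len=0.4485
  (v32,v3,v33) [-++] → (1.51354, -0.8234, 0.6026)–(0.8234, -0.8234, 1.55249)  len=1.1741

Chained into 1 loop(s):
  loop 1: 20 segments, perimeter = 10.4552
Total perimeter = 10.455


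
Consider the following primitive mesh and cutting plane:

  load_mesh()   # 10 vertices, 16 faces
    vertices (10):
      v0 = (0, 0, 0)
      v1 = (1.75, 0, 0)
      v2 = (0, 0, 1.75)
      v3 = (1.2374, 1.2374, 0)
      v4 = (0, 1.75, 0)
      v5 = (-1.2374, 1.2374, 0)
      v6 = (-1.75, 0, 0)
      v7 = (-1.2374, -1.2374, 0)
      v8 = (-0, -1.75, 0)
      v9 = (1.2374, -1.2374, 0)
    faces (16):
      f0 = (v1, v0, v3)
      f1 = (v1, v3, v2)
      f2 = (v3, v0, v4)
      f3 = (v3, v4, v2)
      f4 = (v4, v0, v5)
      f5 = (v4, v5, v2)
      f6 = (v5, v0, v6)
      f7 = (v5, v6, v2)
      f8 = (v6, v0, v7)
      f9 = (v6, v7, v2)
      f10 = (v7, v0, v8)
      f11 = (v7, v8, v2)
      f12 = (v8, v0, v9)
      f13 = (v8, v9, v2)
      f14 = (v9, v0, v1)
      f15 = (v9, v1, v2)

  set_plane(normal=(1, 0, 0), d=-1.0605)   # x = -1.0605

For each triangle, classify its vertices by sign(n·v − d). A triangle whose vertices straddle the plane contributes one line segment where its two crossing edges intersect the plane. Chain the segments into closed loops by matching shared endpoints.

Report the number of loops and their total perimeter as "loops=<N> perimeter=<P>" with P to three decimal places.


loops=1 perimeter=5.625

Straddling triangles (8 of 16):
  (v4,v0,v5) [++-] → (-1.0605, 1.0605, 0)–(-1.0605, 1.31068, 0)  len=0.2502
  (v4,v5,v2) [+-+] → (-1.0605, 1.31068, 0)–(-1.0605, 1.0605, 0.250182)  len=0.3538
  (v5,v0,v6) [-+-] → (-1.0605, 1.0605, 0)–(-1.0605, 0, 0)  len=1.0605
  (v5,v6,v2) [--+] → (-1.0605, 0, 0.6895)–(-1.0605, 1.0605, 0.250182)  len=1.1479
  (v6,v0,v7) [-+-] → (-1.0605, 0, 0)–(-1.0605, -1.0605, 0)  len=1.0605
  (v6,v7,v2) [--+] → (-1.0605, -1.0605, 0.250182)–(-1.0605, 0, 0.6895)  len=1.1479
  (v7,v0,v8) [-++] → (-1.0605, -1.0605, 0)–(-1.0605, -1.31068, 0)  len=0.2502
  (v7,v8,v2) [-++] → (-1.0605, -1.31068, 0)–(-1.0605, -1.0605, 0.250182)  len=0.3538

Chained into 1 loop(s):
  loop 1: 8 segments, perimeter = 5.6248
Total perimeter = 5.625


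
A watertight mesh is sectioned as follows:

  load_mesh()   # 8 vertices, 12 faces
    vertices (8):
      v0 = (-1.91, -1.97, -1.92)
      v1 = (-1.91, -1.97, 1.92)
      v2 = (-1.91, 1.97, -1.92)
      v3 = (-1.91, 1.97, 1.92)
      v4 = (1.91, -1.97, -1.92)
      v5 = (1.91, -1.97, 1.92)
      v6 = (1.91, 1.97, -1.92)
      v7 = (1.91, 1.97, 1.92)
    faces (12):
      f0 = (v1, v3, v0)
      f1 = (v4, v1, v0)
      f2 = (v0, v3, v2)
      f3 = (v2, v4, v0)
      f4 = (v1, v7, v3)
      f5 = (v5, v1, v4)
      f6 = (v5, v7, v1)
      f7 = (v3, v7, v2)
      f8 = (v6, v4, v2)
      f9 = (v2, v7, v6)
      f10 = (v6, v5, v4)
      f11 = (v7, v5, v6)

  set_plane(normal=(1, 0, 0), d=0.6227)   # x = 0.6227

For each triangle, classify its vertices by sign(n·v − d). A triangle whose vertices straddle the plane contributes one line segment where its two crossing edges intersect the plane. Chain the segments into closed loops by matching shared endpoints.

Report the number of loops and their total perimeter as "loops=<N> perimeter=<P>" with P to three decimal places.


Straddling triangles (8 of 12):
  (v4,v1,v0) [+--] → (0.6227, -1.97, -0.62596)–(0.6227, -1.97, -1.92)  len=1.2940
  (v2,v4,v0) [-+-] → (0.6227, -0.642261, -1.92)–(0.6227, -1.97, -1.92)  len=1.3277
  (v1,v7,v3) [-+-] → (0.6227, 0.642261, 1.92)–(0.6227, 1.97, 1.92)  len=1.3277
  (v5,v1,v4) [+-+] → (0.6227, -1.97, 1.92)–(0.6227, -1.97, -0.62596)  len=2.5460
  (v5,v7,v1) [++-] → (0.6227, 0.642261, 1.92)–(0.6227, -1.97, 1.92)  len=2.6123
  (v3,v7,v2) [-+-] → (0.6227, 1.97, 1.92)–(0.6227, 1.97, 0.62596)  len=1.2940
  (v6,v4,v2) [++-] → (0.6227, -0.642261, -1.92)–(0.6227, 1.97, -1.92)  len=2.6123
  (v2,v7,v6) [-++] → (0.6227, 1.97, 0.62596)–(0.6227, 1.97, -1.92)  len=2.5460

Chained into 1 loop(s):
  loop 1: 8 segments, perimeter = 15.5600
Total perimeter = 15.560

loops=1 perimeter=15.560
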